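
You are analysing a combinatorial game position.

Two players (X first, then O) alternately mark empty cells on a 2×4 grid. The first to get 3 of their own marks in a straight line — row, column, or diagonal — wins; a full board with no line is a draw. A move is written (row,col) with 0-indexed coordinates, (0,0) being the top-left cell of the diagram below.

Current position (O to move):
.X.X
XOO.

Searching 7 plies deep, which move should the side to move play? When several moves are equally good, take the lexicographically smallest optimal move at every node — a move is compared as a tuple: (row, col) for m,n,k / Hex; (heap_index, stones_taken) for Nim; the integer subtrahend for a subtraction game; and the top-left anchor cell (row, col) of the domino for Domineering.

[.X.X/XOO.] O move#1: (0,0):-1/OX.X/XOO., (0,2):+0/.XOX/XOO., (1,3):+1/.X.X/XOOO*
[.X.X/XOOO] end (terminal -1, X#2); searched .X.X/XOO. to 7

O's best at [.X.X/XOO.]: (1,3)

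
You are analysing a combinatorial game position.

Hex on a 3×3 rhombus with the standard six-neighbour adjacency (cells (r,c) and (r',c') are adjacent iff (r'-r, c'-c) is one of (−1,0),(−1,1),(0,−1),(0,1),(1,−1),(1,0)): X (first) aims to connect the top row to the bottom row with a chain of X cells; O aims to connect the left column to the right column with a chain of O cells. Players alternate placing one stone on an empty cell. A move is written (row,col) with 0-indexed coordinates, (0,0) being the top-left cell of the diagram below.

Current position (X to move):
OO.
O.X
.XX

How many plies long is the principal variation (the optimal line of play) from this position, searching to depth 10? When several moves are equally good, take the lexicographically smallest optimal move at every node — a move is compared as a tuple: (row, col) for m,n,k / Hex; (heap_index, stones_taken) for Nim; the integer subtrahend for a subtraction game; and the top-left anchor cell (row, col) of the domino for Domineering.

PV length from [OO./O.X/.XX]: 1 ply

[OO./O.X/.XX] X move#1: (0,2):+1/OOX/O.X/.XX*, (1,1):-1/OO./OXX/.XX, (2,0):-1/OO./O.X/XXX
[OOX/O.X/.XX] end (terminal -1, O#2); searched OO./O.X/.XX to 10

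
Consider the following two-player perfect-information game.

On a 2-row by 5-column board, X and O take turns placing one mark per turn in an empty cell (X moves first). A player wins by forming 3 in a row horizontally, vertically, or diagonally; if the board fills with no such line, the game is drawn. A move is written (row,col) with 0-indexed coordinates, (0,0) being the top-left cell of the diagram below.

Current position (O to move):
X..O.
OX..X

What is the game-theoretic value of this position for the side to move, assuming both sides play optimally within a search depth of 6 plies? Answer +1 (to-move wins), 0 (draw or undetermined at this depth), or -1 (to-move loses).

value(X..O./OX..X, O) = +1

[X..O./OX..X] O move#1: (0,1):+0/XO.O./OX..X, (0,2):+1/X.OO./OX..X*, (0,4):+0/X..OO/OX..X, (1,2):+0/X..O./OXO.X, (1,3):+0/X..O./OX.OX
[X.OO./OX..X] X move#2: (0,1):-1/XXOO./OX..X*, (0,4):-1/X.OOX/OX..X, (1,2):-1/X.OO./OXX.X, (1,3):-1/X.OO./OX.XX
[XXOO./OX..X] O move#3: (0,4):+1/XXOOO/OX..X*, (1,2):+0/XXOO./OXO.X, (1,3):+0/XXOO./OX.OX
[XXOOO/OX..X] end (terminal -1, X#4); searched X..O./OX..X to 6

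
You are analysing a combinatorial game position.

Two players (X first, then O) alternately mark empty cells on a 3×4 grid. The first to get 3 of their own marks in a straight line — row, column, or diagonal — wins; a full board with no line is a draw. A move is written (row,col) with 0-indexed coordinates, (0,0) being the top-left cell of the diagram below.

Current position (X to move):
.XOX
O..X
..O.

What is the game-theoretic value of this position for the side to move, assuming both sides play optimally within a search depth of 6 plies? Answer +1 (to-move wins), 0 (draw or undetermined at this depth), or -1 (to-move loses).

value(.XOX/O..X/..O., X) = +1

ply 1, X at .XOX/O..X/..O. | (0,0)=-1→XXOX/O..X/..O.; (1,1)=-1→.XOX/OX.X/..O.; (1,2)=+1→.XOX/O.XX/..O.*; (2,0)=-1→.XOX/O..X/X.O.; (2,1)=-1→.XOX/O..X/.XO.; (2,3)=+1→.XOX/O..X/..OX
ply 2, O at .XOX/O.XX/..O. | (0,0)=-1→OXOX/O.XX/..O.*; (1,1)=-1→.XOX/OOXX/..O.; (2,0)=-1→.XOX/O.XX/O.O.; (2,1)=-1→.XOX/O.XX/.OO.; (2,3)=-1→.XOX/O.XX/..OO
ply 3, X at OXOX/O.XX/..O. | (1,1)=+1→OXOX/OXXX/..O.*; (2,0)=-1→OXOX/O.XX/X.O.; (2,1)=+1→OXOX/O.XX/.XO.; (2,3)=+1→OXOX/O.XX/..OX
ply 4: OXOX/OXXX/..O. is terminal -1 (O); from .XOX/O..X/..O. depth 6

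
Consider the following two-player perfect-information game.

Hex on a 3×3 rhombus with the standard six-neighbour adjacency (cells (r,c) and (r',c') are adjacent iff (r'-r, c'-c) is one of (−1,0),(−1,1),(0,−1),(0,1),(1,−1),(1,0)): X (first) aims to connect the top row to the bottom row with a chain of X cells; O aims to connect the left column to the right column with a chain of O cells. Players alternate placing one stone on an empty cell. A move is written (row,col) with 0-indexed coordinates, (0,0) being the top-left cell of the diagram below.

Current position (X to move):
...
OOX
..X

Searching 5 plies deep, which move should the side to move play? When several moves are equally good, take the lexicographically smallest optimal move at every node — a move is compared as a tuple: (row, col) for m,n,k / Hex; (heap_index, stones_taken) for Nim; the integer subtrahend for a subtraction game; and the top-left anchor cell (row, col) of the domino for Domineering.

ply 1, X at .../OOX/..X | (0,0)=-1→X../OOX/..X; (0,1)=-1→.X./OOX/..X; (0,2)=+1→..X/OOX/..X*; (2,0)=-1→.../OOX/X.X; (2,1)=-1→.../OOX/.XX
ply 2: ..X/OOX/..X is terminal -1 (O); from .../OOX/..X depth 5

X's best at [.../OOX/..X]: (0,2)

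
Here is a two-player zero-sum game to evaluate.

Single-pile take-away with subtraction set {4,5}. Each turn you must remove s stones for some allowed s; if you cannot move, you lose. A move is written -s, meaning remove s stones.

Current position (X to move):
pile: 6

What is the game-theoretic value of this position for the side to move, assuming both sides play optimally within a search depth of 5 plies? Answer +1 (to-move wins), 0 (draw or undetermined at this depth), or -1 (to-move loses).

value(6, X) = +1

p1 X@[6]: -4[2]+1* -5[1]+1
p2 O@[2] terminal -1; root [6] d5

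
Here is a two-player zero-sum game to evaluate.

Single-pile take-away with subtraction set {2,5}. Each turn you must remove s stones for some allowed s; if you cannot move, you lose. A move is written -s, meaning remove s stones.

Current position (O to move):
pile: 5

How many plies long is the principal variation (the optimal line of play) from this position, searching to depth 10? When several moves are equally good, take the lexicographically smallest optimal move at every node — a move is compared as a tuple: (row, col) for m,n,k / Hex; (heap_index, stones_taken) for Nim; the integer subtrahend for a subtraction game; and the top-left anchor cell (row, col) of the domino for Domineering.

PV length from [5]: 1 ply

p1 O@[5]: -2[3]-1 -5[0]+1*
p2 X@[0] terminal -1; root [5] d10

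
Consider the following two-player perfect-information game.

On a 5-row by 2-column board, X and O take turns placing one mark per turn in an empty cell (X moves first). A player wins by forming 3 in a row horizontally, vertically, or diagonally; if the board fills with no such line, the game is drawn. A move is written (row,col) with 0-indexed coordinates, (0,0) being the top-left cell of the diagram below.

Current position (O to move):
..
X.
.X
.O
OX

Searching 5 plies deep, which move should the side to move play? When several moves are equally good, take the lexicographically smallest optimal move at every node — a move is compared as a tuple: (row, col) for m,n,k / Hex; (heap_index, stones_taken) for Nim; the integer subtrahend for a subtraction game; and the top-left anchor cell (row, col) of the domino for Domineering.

O's best at [../X./.X/.O/OX]: (0,0)

ply 1, O at ../X./.X/.O/OX | (0,0)=+0→O./X./.X/.O/OX*; (0,1)=-1→.O/X./.X/.O/OX; (1,1)=-1→../XO/.X/.O/OX; (2,0)=+0→../X./OX/.O/OX; (3,0)=+0→../X./.X/OO/OX
ply 2, X at O./X./.X/.O/OX | (0,1)=+0→OX/X./.X/.O/OX*; (1,1)=+0→O./XX/.X/.O/OX; (2,0)=+0→O./X./XX/.O/OX; (3,0)=+0→O./X./.X/XO/OX
ply 3, O at OX/X./.X/.O/OX | (1,1)=+0→OX/XO/.X/.O/OX*; (2,0)=-1→OX/X./OX/.O/OX; (3,0)=-1→OX/X./.X/OO/OX
ply 4, X at OX/XO/.X/.O/OX | (2,0)=+0→OX/XO/XX/.O/OX*; (3,0)=+0→OX/XO/.X/XO/OX
ply 5, O at OX/XO/XX/.O/OX | (3,0)=+0→OX/XO/XX/OO/OX*
ply 6: OX/XO/XX/OO/OX is terminal +0 (X); from ../X./.X/.O/OX depth 5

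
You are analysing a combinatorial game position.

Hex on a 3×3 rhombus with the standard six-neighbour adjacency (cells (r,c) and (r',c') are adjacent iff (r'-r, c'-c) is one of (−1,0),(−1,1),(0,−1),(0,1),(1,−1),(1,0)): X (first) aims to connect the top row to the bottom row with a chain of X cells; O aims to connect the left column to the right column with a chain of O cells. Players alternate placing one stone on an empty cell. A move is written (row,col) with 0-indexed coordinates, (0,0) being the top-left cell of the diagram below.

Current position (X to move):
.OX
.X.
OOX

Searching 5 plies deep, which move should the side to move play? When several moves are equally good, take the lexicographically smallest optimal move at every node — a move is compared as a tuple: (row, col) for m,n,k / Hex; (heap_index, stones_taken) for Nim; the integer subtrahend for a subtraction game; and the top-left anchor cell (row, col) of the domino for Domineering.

ply 1, X at .OX/.X./OOX | (0,0)=-1→XOX/.X./OOX; (1,0)=-1→.OX/XX./OOX; (1,2)=+1→.OX/.XX/OOX*
ply 2: .OX/.XX/OOX is terminal -1 (O); from .OX/.X./OOX depth 5

X's best at [.OX/.X./OOX]: (1,2)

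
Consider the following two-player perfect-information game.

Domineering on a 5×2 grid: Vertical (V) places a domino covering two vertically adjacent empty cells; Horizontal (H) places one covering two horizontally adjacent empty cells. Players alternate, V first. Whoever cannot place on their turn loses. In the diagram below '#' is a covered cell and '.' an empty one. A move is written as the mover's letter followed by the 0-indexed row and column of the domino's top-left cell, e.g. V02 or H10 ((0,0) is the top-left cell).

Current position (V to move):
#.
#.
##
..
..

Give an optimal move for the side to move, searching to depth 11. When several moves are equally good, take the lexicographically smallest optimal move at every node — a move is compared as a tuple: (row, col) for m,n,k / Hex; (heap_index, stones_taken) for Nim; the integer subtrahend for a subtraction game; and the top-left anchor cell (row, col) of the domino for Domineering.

p1 V@[#./#./##/../..]: V01[##/##/##/../..]-1 V30[#./#./##/#./#.]+1* V31[#./#./##/.#/.#]+1
p2 H@[#./#./##/#./#.] terminal -1; root [#./#./##/../..] d11

V's best at [#./#./##/../..]: V30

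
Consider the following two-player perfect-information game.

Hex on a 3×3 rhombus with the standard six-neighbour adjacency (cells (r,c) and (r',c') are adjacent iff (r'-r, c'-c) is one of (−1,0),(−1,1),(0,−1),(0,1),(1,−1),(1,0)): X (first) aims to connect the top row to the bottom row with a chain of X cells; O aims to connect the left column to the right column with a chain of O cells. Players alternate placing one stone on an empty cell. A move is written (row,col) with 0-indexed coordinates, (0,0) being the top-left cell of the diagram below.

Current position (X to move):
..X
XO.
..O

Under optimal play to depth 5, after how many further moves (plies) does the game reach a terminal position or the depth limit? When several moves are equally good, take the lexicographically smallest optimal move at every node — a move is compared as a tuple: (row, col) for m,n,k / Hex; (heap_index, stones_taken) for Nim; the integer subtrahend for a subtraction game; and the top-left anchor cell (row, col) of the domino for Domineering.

ply 1, X at ..X/XO./..O | (0,0)=-1→X.X/XO./..O; (0,1)=-1→.XX/XO./..O; (1,2)=+1→..X/XOX/..O*; (2,0)=+1→..X/XO./X.O; (2,1)=+1→..X/XO./.XO
ply 2, O at ..X/XOX/..O | (0,0)=-1→O.X/XOX/..O*; (0,1)=-1→.OX/XOX/..O; (2,0)=-1→..X/XOX/O.O; (2,1)=-1→..X/XOX/.OO
ply 3, X at O.X/XOX/..O | (0,1)=+1→OXX/XOX/..O*; (2,0)=+1→O.X/XOX/X.O; (2,1)=+1→O.X/XOX/.XO
ply 4, O at OXX/XOX/..O | (2,0)=-1→OXX/XOX/O.O*; (2,1)=-1→OXX/XOX/.OO
ply 5, X at OXX/XOX/O.O | (2,1)=+1→OXX/XOX/OXO*
ply 6: OXX/XOX/OXO is terminal -1 (O); from ..X/XO./..O depth 5

PV length from [..X/XO./..O]: 5 plies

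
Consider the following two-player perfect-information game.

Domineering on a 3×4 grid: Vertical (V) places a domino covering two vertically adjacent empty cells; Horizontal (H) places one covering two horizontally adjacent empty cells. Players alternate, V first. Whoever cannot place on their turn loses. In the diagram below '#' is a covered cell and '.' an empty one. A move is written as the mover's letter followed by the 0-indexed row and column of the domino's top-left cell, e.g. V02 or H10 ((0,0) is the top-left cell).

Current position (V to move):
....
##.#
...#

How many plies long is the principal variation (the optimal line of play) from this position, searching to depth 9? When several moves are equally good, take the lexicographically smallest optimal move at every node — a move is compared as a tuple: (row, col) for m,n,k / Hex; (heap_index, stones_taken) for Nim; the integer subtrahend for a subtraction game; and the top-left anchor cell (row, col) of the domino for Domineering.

PV length from [..../##.#/...#]: 2 plies

p1 V@[..../##.#/...#]: V02[..#./####/...#]-1* V12[..../####/..##]-1
p2 H@[..#./####/...#]: H00[###./####/...#]+1* H20[..#./####/##.#]+1 H21[..#./####/.###]+1
p3 V@[###./####/...#] terminal -1; root [..../##.#/...#] d9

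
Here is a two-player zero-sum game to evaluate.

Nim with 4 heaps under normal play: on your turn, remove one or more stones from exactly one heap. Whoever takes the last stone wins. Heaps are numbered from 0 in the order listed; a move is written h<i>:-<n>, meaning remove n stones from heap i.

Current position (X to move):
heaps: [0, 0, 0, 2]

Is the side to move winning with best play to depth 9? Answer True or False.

p1 X@[(0,0,0,2)]: h3:-1[(0,0,0,1)]-1 h3:-2[(0,0,0,0)]+1*
p2 O@[(0,0,0,0)] terminal -1; root [(0,0,0,2)] d9

X winning at [(0,0,0,2)]: True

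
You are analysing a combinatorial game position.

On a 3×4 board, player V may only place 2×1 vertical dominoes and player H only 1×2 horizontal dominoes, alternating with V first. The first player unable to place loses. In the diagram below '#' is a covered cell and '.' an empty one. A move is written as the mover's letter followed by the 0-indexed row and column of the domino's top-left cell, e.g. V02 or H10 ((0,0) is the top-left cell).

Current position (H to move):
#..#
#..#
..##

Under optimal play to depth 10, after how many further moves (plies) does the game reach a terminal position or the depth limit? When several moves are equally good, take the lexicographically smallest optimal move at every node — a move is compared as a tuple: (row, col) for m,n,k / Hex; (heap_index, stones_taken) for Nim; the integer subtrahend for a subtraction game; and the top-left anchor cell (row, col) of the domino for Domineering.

p1 H@[#..#/#..#/..##]: H01[####/#..#/..##]-1 H11[#..#/####/..##]+1* H20[#..#/#..#/####]-1
p2 V@[#..#/####/..##] terminal -1; root [#..#/#..#/..##] d10

PV length from [#..#/#..#/..##]: 1 ply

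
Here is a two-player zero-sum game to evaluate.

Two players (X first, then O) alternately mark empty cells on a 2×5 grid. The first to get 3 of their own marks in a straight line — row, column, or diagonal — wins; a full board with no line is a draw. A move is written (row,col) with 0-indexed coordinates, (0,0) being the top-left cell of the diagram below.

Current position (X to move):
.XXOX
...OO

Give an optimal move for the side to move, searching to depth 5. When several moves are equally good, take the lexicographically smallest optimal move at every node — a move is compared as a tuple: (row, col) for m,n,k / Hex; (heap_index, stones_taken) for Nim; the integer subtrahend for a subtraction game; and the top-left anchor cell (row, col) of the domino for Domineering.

X's best at [.XXOX/...OO]: (0,0)

p1 X@[.XXOX/...OO]: (0,0)[XXXOX/...OO]+1* (1,0)[.XXOX/X..OO]-1 (1,1)[.XXOX/.X.OO]-1 (1,2)[.XXOX/..XOO]+0
p2 O@[XXXOX/...OO] terminal -1; root [.XXOX/...OO] d5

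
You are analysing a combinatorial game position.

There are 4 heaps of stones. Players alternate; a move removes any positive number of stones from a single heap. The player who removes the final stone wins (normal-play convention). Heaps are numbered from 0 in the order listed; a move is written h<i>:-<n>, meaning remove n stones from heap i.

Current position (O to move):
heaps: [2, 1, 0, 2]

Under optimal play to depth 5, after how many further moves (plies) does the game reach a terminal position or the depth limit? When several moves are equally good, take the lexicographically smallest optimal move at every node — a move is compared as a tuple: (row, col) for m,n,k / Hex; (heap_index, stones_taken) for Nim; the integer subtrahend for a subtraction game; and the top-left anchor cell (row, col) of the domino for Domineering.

PV length from [(2,1,0,2)]: 5 plies

[(2,1,0,2)] O move#1: h0:-1:-1/(1,1,0,2), h0:-2:-1/(0,1,0,2), h1:-1:+1/(2,0,0,2)*, h3:-1:-1/(2,1,0,1), h3:-2:-1/(2,1,0,0)
[(2,0,0,2)] X move#2: h0:-1:-1/(1,0,0,2)*, h0:-2:-1/(0,0,0,2), h3:-1:-1/(2,0,0,1), h3:-2:-1/(2,0,0,0)
[(1,0,0,2)] O move#3: h0:-1:-1/(0,0,0,2), h3:-1:+1/(1,0,0,1)*, h3:-2:-1/(1,0,0,0)
[(1,0,0,1)] X move#4: h0:-1:-1/(0,0,0,1)*, h3:-1:-1/(1,0,0,0)
[(0,0,0,1)] O move#5: h3:-1:+1/(0,0,0,0)*
[(0,0,0,0)] end (terminal -1, X#6); searched (2,1,0,2) to 5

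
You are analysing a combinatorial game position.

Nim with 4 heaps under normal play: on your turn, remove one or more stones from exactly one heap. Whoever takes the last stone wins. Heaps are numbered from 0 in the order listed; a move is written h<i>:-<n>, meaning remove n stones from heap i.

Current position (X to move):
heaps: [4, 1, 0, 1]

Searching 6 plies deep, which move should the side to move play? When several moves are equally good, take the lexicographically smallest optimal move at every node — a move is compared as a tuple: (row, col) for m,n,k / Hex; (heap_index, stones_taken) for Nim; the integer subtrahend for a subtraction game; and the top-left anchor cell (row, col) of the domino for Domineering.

[(4,1,0,1)] X move#1: h0:-1:-1/(3,1,0,1), h0:-2:-1/(2,1,0,1), h0:-3:-1/(1,1,0,1), h0:-4:+1/(0,1,0,1)*, h1:-1:-1/(4,0,0,1), h3:-1:-1/(4,1,0,0)
[(0,1,0,1)] O move#2: h1:-1:-1/(0,0,0,1)*, h3:-1:-1/(0,1,0,0)
[(0,0,0,1)] X move#3: h3:-1:+1/(0,0,0,0)*
[(0,0,0,0)] end (terminal -1, O#4); searched (4,1,0,1) to 6

X's best at [(4,1,0,1)]: h0:-4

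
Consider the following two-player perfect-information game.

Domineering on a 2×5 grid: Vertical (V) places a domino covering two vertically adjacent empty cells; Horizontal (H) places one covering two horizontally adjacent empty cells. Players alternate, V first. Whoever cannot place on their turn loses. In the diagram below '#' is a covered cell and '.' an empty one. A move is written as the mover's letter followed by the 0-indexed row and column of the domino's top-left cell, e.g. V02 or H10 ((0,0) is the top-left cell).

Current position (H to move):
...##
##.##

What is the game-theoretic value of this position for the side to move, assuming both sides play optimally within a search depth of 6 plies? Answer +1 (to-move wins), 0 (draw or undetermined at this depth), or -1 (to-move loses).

[...##/##.##] H move#1: H00:-1/##.##/##.##, H01:+1/.####/##.##*
[.####/##.##] end (terminal -1, V#2); searched ...##/##.## to 6

value(...##/##.##, H) = +1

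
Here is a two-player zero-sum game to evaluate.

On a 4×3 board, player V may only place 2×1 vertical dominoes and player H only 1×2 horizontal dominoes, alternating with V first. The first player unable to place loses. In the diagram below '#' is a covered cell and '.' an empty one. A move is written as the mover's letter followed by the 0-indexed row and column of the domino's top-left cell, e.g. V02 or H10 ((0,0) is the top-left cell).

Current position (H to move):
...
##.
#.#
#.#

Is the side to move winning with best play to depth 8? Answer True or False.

H winning at [.../##./#.#/#.#]: False

ply 1, H at .../##./#.#/#.# | H00=-1→##./##./#.#/#.#*; H01=-1→.##/##./#.#/#.#
ply 2, V at ##./##./#.#/#.# | V02=+1→###/###/#.#/#.#*; V21=+1→##./##./###/###
ply 3: ###/###/#.#/#.# is terminal -1 (H); from .../##./#.#/#.# depth 8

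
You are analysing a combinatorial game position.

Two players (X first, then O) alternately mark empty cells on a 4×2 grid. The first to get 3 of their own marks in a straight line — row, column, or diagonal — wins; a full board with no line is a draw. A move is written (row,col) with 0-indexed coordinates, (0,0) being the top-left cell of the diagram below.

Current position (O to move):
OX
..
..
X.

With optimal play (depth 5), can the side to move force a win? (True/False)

[OX/../../X.] O move#1: (1,0):+0/OX/O./../X.*, (1,1):+0/OX/.O/../X., (2,0):+0/OX/../O./X., (2,1):+0/OX/../.O/X., (3,1):+0/OX/../../XO
[OX/O./../X.] X move#2: (1,1):-1/OX/OX/../X., (2,0):+0/OX/O./X./X.*, (2,1):-1/OX/O./.X/X., (3,1):-1/OX/O./../XX
[OX/O./X./X.] O move#3: (1,1):+0/OX/OO/X./X.*, (2,1):+0/OX/O./XO/X., (3,1):+0/OX/O./X./XO
[OX/OO/X./X.] X move#4: (2,1):+0/OX/OO/XX/X.*, (3,1):+0/OX/OO/X./XX
[OX/OO/XX/X.] O move#5: (3,1):+0/OX/OO/XX/XO*
[OX/OO/XX/XO] end (terminal +0, X#6); searched OX/../../X. to 5

O winning at [OX/../../X.]: False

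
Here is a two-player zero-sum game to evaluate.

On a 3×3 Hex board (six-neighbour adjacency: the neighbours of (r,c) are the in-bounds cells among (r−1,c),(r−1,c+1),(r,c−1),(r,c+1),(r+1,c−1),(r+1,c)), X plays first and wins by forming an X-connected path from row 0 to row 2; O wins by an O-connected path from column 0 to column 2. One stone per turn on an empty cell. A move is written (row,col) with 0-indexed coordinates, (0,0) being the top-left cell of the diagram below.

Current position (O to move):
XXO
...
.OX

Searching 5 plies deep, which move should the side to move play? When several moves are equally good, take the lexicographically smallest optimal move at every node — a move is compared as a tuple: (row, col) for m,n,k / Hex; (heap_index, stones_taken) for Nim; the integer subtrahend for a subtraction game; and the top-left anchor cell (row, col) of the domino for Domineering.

[XXO/.../.OX] O move#1: (1,0):-1/XXO/O../.OX, (1,1):+1/XXO/.O./.OX*, (1,2):-1/XXO/..O/.OX, (2,0):+1/XXO/.../OOX
[XXO/.O./.OX] X move#2: (1,0):-1/XXO/XO./.OX*, (1,2):-1/XXO/.OX/.OX, (2,0):-1/XXO/.O./XOX
[XXO/XO./.OX] O move#3: (1,2):-1/XXO/XOO/.OX, (2,0):+1/XXO/XO./OOX*
[XXO/XO./OOX] end (terminal -1, X#4); searched XXO/.../.OX to 5

O's best at [XXO/.../.OX]: (1,1)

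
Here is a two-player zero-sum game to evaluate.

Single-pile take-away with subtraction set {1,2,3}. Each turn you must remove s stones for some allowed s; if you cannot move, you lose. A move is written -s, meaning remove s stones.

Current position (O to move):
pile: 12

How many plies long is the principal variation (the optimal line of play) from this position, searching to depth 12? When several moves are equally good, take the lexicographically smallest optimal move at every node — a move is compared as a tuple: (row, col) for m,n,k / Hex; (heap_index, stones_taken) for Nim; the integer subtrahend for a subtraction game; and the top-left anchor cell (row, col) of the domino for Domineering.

[12] O move#1: -1:-1/11*, -2:-1/10, -3:-1/9
[11] X move#2: -1:-1/10, -2:-1/9, -3:+1/8*
[8] O move#3: -1:-1/7*, -2:-1/6, -3:-1/5
[7] X move#4: -1:-1/6, -2:-1/5, -3:+1/4*
[4] O move#5: -1:-1/3*, -2:-1/2, -3:-1/1
[3] X move#6: -1:-1/2, -2:-1/1, -3:+1/0*
[0] end (terminal -1, O#7); searched 12 to 12

PV length from [12]: 6 plies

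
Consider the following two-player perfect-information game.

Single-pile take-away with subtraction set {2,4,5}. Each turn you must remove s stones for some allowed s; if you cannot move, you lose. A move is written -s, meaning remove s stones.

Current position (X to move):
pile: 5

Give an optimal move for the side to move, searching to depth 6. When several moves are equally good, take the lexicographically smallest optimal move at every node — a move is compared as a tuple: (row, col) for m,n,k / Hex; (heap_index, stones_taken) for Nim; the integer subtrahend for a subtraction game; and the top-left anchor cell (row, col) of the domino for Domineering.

p1 X@[5]: -2[3]-1 -4[1]+1* -5[0]+1
p2 O@[1] terminal -1; root [5] d6

X's best at [5]: -4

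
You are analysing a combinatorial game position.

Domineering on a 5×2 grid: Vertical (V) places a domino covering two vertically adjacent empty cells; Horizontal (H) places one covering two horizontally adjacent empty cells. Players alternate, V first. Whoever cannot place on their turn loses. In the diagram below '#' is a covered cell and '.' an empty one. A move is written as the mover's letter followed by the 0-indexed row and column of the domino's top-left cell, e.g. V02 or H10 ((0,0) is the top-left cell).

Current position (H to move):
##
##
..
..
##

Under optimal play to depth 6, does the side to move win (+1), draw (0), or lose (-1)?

value(##/##/../../##, H) = +1

p1 H@[##/##/../../##]: H20[##/##/##/../##]+1* H30[##/##/../##/##]+1
p2 V@[##/##/##/../##] terminal -1; root [##/##/../../##] d6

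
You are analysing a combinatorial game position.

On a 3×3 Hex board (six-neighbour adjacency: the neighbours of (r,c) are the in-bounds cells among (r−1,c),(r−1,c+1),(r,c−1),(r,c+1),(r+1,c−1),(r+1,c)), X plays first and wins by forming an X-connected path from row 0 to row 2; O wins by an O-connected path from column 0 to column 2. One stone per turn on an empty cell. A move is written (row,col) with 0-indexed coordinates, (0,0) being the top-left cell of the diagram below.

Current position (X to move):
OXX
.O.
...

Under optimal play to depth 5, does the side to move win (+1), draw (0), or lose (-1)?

value(OXX/.O./..., X) = +1

p1 X@[OXX/.O./...]: (1,0)[OXX/XO./...]+1* (1,2)[OXX/.OX/...]+1 (2,0)[OXX/.O./X..]+1 (2,1)[OXX/.O./.X.]-1 (2,2)[OXX/.O./..X]-1
p2 O@[OXX/XO./...]: (1,2)[OXX/XOO/...]-1* (2,0)[OXX/XO./O..]-1 (2,1)[OXX/XO./.O.]-1 (2,2)[OXX/XO./..O]-1
p3 X@[OXX/XOO/...]: (2,0)[OXX/XOO/X..]+1* (2,1)[OXX/XOO/.X.]-1 (2,2)[OXX/XOO/..X]-1
p4 O@[OXX/XOO/X..] terminal -1; root [OXX/.O./...] d5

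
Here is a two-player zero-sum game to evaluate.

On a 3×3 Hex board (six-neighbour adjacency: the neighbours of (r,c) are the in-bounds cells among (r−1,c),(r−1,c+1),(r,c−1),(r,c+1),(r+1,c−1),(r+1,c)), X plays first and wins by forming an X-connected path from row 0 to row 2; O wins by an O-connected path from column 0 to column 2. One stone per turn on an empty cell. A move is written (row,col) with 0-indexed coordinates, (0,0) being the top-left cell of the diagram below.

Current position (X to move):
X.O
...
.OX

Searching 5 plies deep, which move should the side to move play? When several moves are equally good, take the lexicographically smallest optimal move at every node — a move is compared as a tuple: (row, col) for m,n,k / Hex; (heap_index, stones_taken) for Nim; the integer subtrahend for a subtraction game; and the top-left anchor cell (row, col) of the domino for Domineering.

X's best at [X.O/.../.OX]: (1,1)

ply 1, X at X.O/.../.OX | (0,1)=-1→XXO/.../.OX; (1,0)=-1→X.O/X../.OX; (1,1)=+1→X.O/.X./.OX*; (1,2)=-1→X.O/..X/.OX; (2,0)=-1→X.O/.../XOX
ply 2, O at X.O/.X./.OX | (0,1)=-1→XOO/.X./.OX*; (1,0)=-1→X.O/OX./.OX; (1,2)=-1→X.O/.XO/.OX; (2,0)=-1→X.O/.X./OOX
ply 3, X at XOO/.X./.OX | (1,0)=+1→XOO/XX./.OX*; (1,2)=-1→XOO/.XX/.OX; (2,0)=-1→XOO/.X./XOX
ply 4, O at XOO/XX./.OX | (1,2)=-1→XOO/XXO/.OX*; (2,0)=-1→XOO/XX./OOX
ply 5, X at XOO/XXO/.OX | (2,0)=+1→XOO/XXO/XOX*
ply 6: XOO/XXO/XOX is terminal -1 (O); from X.O/.../.OX depth 5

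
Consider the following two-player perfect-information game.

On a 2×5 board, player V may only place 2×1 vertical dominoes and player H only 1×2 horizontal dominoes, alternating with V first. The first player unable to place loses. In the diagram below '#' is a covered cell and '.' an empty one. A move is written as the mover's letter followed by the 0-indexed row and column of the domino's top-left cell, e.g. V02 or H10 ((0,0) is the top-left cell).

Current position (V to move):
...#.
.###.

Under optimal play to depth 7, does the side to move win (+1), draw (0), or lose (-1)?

value(...#./.###., V) = +1

[...#./.###.] V move#1: V00:+1/#..#./####.*, V04:-1/...##/.####
[#..#./####.] H move#2: H01:-1/####./####.*
[####./####.] V move#3: V04:+1/#####/#####*
[#####/#####] end (terminal -1, H#4); searched ...#./.###. to 7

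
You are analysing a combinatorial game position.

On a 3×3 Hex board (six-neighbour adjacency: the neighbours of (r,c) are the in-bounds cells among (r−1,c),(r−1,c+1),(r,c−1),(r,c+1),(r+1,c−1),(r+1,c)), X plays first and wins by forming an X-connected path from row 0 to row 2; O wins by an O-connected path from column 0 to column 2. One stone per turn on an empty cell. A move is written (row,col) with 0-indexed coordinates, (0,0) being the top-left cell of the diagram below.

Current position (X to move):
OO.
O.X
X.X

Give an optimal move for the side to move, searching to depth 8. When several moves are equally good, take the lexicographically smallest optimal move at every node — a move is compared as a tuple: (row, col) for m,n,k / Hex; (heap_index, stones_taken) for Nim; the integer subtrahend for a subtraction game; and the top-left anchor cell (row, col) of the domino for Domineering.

X's best at [OO./O.X/X.X]: (0,2)

[OO./O.X/X.X] X move#1: (0,2):+1/OOX/O.X/X.X*, (1,1):-1/OO./OXX/X.X, (2,1):-1/OO./O.X/XXX
[OOX/O.X/X.X] end (terminal -1, O#2); searched OO./O.X/X.X to 8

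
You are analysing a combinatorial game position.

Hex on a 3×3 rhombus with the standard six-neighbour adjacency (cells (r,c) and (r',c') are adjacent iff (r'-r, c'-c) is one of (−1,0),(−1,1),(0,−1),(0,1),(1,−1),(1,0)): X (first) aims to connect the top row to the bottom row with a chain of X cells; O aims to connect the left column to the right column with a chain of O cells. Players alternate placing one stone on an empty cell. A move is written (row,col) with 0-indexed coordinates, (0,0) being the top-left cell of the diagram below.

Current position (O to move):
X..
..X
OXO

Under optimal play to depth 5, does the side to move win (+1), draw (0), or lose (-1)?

p1 O@[X../..X/OXO]: (0,1)[XO./..X/OXO]-1* (0,2)[X.O/..X/OXO]-1 (1,0)[X../O.X/OXO]-1 (1,1)[X../.OX/OXO]-1
p2 X@[XO./..X/OXO]: (0,2)[XOX/..X/OXO]+1* (1,0)[XO./X.X/OXO]+1 (1,1)[XO./.XX/OXO]+1
p3 O@[XOX/..X/OXO] terminal -1; root [X../..X/OXO] d5

value(X../..X/OXO, O) = -1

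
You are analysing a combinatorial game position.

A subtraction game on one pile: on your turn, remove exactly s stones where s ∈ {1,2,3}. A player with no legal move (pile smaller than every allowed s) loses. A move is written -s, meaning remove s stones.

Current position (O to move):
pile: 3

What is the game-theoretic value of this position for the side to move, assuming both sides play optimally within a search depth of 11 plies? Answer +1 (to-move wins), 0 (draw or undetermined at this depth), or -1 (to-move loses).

value(3, O) = +1

p1 O@[3]: -1[2]-1 -2[1]-1 -3[0]+1*
p2 X@[0] terminal -1; root [3] d11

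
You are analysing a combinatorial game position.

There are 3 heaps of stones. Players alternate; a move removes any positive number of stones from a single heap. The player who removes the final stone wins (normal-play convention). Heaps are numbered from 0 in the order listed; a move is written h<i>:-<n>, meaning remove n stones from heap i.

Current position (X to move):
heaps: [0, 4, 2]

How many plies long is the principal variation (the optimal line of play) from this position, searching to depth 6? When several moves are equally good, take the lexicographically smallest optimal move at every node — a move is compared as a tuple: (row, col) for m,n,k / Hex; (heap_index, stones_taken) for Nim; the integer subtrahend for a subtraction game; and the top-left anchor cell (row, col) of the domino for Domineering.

PV length from [(0,4,2)]: 5 plies

[(0,4,2)] X move#1: h1:-1:-1/(0,3,2), h1:-2:+1/(0,2,2)*, h1:-3:-1/(0,1,2), h1:-4:-1/(0,0,2), h2:-1:-1/(0,4,1), h2:-2:-1/(0,4,0)
[(0,2,2)] O move#2: h1:-1:-1/(0,1,2)*, h1:-2:-1/(0,0,2), h2:-1:-1/(0,2,1), h2:-2:-1/(0,2,0)
[(0,1,2)] X move#3: h1:-1:-1/(0,0,2), h2:-1:+1/(0,1,1)*, h2:-2:-1/(0,1,0)
[(0,1,1)] O move#4: h1:-1:-1/(0,0,1)*, h2:-1:-1/(0,1,0)
[(0,0,1)] X move#5: h2:-1:+1/(0,0,0)*
[(0,0,0)] end (terminal -1, O#6); searched (0,4,2) to 6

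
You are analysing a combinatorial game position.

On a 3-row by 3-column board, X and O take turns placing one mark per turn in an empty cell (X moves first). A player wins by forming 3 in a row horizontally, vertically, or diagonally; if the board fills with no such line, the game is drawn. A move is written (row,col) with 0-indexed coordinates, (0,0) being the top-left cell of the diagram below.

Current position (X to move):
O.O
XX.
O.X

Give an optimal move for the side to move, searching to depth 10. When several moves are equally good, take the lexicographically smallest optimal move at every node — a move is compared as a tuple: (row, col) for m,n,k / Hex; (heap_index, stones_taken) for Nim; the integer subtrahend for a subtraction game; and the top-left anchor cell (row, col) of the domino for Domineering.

[O.O/XX./O.X] X move#1: (0,1):+1/OXO/XX./O.X*, (1,2):+1/O.O/XXX/O.X, (2,1):-1/O.O/XX./OXX
[OXO/XX./O.X] O move#2: (1,2):-1/OXO/XXO/O.X*, (2,1):-1/OXO/XX./OOX
[OXO/XXO/O.X] X move#3: (2,1):+1/OXO/XXO/OXX*
[OXO/XXO/OXX] end (terminal -1, O#4); searched O.O/XX./O.X to 10

X's best at [O.O/XX./O.X]: (0,1)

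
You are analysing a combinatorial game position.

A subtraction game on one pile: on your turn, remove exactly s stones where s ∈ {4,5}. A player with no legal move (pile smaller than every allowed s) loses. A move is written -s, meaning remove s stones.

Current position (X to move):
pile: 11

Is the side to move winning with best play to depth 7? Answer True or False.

[11] X move#1: -4:-1/7*, -5:-1/6
[7] O move#2: -4:+1/3*, -5:+1/2
[3] end (terminal -1, X#3); searched 11 to 7

X winning at [11]: False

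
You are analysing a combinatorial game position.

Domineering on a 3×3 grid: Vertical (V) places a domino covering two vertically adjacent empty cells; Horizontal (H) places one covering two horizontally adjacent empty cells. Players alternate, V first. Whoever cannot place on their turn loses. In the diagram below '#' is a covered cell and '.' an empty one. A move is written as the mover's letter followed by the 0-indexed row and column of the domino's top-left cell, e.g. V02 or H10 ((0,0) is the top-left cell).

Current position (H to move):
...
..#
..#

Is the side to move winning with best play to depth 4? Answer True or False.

H winning at [.../..#/..#]: True

p1 H@[.../..#/..#]: H00[##./..#/..#]-1 H01[.##/..#/..#]-1 H10[.../###/..#]+1* H20[.../..#/###]-1
p2 V@[.../###/..#] terminal -1; root [.../..#/..#] d4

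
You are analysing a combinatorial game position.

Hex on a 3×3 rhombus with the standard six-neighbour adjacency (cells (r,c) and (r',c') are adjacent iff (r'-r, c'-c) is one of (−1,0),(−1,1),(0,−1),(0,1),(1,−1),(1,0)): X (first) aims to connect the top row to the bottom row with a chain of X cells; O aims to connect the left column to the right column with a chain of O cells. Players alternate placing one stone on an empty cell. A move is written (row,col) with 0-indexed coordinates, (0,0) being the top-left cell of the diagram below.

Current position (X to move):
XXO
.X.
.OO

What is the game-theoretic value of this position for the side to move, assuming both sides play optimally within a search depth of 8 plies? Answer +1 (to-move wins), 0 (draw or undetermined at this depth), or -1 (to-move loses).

value(XXO/.X./.OO, X) = +1

p1 X@[XXO/.X./.OO]: (1,0)[XXO/XX./.OO]-1 (1,2)[XXO/.XX/.OO]-1 (2,0)[XXO/.X./XOO]+1*
p2 O@[XXO/.X./XOO] terminal -1; root [XXO/.X./.OO] d8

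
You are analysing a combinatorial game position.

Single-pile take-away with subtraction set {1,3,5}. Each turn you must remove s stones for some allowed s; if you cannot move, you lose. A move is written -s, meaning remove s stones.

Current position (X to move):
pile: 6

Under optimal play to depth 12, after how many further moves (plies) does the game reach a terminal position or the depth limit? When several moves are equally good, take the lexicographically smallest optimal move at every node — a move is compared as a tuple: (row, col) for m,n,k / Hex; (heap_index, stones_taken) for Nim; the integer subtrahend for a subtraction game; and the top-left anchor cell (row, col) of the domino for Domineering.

PV length from [6]: 6 plies

ply 1, X at 6 | -1=-1→5*; -3=-1→3; -5=-1→1
ply 2, O at 5 | -1=+1→4*; -3=+1→2; -5=+1→0
ply 3, X at 4 | -1=-1→3*; -3=-1→1
ply 4, O at 3 | -1=+1→2*; -3=+1→0
ply 5, X at 2 | -1=-1→1*
ply 6, O at 1 | -1=+1→0*
ply 7: 0 is terminal -1 (X); from 6 depth 12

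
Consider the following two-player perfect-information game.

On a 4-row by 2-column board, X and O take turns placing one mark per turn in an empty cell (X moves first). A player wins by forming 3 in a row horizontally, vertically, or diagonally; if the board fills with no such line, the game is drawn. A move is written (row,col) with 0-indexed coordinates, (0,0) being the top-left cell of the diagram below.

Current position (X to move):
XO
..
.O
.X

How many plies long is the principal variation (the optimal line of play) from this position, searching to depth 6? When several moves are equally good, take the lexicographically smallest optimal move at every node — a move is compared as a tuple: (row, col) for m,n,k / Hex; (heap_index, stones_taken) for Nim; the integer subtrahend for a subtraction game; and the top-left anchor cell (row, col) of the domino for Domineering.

PV length from [XO/../.O/.X]: 4 plies

[XO/../.O/.X] X move#1: (1,0):-1/XO/X./.O/.X, (1,1):+0/XO/.X/.O/.X*, (2,0):-1/XO/../XO/.X, (3,0):-1/XO/../.O/XX
[XO/.X/.O/.X] O move#2: (1,0):+0/XO/OX/.O/.X*, (2,0):+0/XO/.X/OO/.X, (3,0):+0/XO/.X/.O/OX
[XO/OX/.O/.X] X move#3: (2,0):+0/XO/OX/XO/.X*, (3,0):+0/XO/OX/.O/XX
[XO/OX/XO/.X] O move#4: (3,0):+0/XO/OX/XO/OX*
[XO/OX/XO/OX] end (terminal +0, X#5); searched XO/../.O/.X to 6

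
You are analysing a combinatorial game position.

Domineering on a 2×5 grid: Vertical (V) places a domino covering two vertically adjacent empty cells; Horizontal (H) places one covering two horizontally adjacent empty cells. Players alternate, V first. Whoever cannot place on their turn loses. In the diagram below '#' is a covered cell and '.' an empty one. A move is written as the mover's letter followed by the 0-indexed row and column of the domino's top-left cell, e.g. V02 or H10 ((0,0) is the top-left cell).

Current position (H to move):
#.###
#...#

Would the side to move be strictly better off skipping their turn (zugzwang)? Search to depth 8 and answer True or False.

[#.###/#...#] H move#1: H11:+1/#.###/###.#*, H12:-1/#.###/#.###
[#.###/###.#] end (terminal -1, V#2); searched #.###/#...# to 8
if H skipped the turn, V would face:
~ [#.###/#...#] V move#1: V01:-1/#####/##..#*
~ [#####/##..#] H move#2: H12:+1/#####/#####*
~ [#####/#####] end (terminal -1, V#3); searched #.###/#...# to 8
compare (H): move=+1 vs pass=+1

zugzwang(#.###/#...#, H) = False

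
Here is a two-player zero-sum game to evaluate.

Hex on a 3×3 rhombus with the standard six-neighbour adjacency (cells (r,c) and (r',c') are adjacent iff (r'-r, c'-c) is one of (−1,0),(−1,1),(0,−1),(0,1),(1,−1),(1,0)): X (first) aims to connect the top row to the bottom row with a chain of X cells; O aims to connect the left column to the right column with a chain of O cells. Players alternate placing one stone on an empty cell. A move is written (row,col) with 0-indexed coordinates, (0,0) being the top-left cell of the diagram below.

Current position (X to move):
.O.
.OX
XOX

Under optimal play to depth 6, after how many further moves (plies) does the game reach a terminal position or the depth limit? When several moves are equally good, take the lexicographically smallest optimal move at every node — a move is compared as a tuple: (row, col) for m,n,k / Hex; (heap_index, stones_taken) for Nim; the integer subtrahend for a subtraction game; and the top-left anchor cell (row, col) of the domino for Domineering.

PV length from [.O./.OX/XOX]: 3 plies

ply 1, X at .O./.OX/XOX | (0,0)=+1→XO./.OX/XOX*; (0,2)=+1→.OX/.OX/XOX; (1,0)=+1→.O./XOX/XOX
ply 2, O at XO./.OX/XOX | (0,2)=-1→XOO/.OX/XOX*; (1,0)=-1→XO./OOX/XOX
ply 3, X at XOO/.OX/XOX | (1,0)=+1→XOO/XOX/XOX*
ply 4: XOO/XOX/XOX is terminal -1 (O); from .O./.OX/XOX depth 6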